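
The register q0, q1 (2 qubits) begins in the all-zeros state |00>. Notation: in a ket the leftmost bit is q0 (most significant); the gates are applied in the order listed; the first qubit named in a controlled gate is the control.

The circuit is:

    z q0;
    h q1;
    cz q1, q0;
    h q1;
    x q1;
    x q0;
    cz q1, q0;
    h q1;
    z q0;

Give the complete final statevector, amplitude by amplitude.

The resulting statevector has amplitude 0 on |00>, 0 on |01>, sqrt(2)/2 on |10>, -sqrt(2)/2 on |11>.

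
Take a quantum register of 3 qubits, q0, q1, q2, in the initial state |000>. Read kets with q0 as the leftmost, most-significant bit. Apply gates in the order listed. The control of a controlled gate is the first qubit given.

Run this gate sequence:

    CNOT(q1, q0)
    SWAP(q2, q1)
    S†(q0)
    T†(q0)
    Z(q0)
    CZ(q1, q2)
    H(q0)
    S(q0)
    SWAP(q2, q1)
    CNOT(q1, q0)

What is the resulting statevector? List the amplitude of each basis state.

The resulting statevector has amplitude sqrt(2)/2 on |000>, sqrt(2)*I/2 on |100>, and 0 on every other basis state.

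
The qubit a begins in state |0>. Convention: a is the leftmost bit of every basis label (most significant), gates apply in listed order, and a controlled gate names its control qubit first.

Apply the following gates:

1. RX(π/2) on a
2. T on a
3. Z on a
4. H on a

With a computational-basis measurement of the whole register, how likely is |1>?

The probability of measuring |1> is sqrt(2)/4 + 1/2.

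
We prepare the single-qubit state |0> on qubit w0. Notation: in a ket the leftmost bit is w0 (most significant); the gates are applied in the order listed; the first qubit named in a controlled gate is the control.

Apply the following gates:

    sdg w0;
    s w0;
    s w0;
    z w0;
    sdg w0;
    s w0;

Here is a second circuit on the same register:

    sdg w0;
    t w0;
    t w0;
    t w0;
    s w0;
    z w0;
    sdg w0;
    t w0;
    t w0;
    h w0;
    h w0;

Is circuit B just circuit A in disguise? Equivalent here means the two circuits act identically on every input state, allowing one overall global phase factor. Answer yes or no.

No: there is an input state on which the two circuits produce genuinely different outputs (not merely differing by a phase).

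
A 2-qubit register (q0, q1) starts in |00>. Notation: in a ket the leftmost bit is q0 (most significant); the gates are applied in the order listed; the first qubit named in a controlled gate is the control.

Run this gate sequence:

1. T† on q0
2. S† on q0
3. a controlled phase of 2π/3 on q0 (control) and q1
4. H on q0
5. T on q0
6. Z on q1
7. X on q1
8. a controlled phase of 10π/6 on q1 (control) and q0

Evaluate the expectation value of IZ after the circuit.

The expectation value of IZ is -1.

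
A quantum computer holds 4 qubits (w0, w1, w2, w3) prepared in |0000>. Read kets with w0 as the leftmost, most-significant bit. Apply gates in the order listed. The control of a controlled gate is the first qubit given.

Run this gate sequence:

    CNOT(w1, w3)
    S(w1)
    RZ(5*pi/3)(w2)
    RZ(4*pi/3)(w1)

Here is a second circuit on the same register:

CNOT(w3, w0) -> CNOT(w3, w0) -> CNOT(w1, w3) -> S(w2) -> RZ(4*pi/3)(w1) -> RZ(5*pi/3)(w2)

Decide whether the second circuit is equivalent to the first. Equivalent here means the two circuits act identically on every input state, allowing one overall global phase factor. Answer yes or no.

No: there is an input state on which the two circuits produce genuinely different outputs (not merely differing by a phase).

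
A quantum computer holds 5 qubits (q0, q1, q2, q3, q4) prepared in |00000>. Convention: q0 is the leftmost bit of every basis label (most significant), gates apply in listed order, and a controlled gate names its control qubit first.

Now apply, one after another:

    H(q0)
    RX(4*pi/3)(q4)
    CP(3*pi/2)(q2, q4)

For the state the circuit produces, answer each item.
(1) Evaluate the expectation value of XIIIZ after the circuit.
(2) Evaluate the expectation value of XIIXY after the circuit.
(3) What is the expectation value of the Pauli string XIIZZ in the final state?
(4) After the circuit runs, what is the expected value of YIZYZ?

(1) In the final state, XIIIZ has expectation -1/2.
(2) In the final state, XIIXY has expectation 0.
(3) The expectation value of XIIZZ is -1/2.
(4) The observable YIZYZ averages to 0.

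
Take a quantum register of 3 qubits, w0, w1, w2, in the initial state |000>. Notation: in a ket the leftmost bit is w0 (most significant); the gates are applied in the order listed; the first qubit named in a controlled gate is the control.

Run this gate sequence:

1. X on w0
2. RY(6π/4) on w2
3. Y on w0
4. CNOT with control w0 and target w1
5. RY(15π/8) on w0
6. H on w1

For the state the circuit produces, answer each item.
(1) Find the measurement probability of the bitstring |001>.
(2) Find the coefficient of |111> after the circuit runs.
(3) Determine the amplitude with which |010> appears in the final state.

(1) Outcome |001> occurs with probability cos(pi/16)**2/4.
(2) The amplitude on |111> is -I*sin(pi/16)/2.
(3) |010> carries amplitude -I*cos(pi/16)/2 in the final state.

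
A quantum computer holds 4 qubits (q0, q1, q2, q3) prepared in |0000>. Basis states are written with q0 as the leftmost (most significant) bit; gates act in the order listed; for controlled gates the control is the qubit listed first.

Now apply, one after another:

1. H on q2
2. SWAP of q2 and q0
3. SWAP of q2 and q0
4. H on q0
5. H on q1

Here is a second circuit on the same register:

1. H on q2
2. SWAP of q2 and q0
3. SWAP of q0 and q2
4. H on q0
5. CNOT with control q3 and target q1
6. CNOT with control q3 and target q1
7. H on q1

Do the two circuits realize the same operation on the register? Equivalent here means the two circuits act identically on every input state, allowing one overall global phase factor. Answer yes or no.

Yes — the two circuits implement the same unitary up to a global phase.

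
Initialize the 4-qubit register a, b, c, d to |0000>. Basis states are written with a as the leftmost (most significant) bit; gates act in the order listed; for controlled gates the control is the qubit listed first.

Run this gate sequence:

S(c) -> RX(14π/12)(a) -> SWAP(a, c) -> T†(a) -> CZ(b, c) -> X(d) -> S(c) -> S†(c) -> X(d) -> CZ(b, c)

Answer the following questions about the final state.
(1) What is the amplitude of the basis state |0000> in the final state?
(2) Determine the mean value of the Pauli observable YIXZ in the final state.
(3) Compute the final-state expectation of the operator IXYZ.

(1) |0000> carries amplitude -sqrt(6)/4 + sqrt(2)/4 in the final state. Key observation: gates 5-10 undo each other exactly, leaving only the rest of the circuit to track.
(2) In the final state, YIXZ has expectation 0.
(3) The expectation value of IXYZ is 0.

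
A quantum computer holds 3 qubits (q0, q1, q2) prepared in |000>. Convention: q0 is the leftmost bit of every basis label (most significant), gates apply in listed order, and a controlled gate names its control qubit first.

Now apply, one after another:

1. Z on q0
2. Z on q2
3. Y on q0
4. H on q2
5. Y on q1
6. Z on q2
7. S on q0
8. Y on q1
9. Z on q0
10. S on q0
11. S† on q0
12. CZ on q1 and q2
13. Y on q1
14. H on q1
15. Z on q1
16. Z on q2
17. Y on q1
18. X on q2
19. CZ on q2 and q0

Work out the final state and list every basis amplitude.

The resulting statevector has amplitude 0 on |000>, 0 on |001>, 0 on |010>, 0 on |011>, 1/2 on |100>, -1/2 on |101>, -1/2 on |110>, 1/2 on |111>.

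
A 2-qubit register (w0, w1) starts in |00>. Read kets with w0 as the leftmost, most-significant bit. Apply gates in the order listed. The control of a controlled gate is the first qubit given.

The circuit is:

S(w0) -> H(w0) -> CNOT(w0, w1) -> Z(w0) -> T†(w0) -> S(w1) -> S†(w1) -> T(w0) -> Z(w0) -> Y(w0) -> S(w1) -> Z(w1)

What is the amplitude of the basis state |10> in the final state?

The amplitude on |10> is sqrt(2)*I/2.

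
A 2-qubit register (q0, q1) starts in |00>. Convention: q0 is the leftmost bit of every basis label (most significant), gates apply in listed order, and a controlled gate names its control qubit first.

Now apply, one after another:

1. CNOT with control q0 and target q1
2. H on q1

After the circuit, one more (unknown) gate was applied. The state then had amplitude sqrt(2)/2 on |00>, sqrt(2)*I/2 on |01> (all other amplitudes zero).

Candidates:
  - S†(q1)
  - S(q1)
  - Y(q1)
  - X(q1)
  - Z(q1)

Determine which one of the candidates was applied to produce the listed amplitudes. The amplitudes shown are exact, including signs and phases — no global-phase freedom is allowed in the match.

It was S(q1) that produced the state shown.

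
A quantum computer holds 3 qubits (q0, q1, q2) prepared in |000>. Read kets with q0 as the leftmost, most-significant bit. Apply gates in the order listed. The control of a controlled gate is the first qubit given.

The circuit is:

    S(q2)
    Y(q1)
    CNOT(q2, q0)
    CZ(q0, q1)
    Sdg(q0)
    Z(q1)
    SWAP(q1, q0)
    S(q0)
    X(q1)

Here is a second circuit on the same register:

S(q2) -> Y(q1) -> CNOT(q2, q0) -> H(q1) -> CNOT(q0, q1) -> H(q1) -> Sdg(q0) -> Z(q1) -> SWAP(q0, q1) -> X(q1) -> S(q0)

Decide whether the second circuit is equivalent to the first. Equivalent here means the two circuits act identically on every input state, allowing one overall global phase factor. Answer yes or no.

Yes, they are equivalent — the unitaries differ by at most a global phase.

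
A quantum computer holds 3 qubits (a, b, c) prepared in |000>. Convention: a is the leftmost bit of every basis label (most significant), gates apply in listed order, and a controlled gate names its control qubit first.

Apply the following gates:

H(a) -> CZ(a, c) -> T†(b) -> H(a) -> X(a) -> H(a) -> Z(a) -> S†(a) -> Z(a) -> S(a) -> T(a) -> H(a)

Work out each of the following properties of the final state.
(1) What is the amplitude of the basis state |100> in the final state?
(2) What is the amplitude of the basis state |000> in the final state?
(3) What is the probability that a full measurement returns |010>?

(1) The amplitude on |100> is 1/2 + exp(I*pi/4)/2.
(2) |000> carries amplitude 1/2 - exp(I*pi/4)/2 in the final state.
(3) The probability of measuring |010> is 0.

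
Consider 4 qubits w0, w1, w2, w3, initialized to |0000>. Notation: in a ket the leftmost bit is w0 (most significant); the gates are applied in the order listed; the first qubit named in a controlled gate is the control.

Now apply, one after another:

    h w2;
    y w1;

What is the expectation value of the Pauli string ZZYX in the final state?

The observable ZZYX averages to 0.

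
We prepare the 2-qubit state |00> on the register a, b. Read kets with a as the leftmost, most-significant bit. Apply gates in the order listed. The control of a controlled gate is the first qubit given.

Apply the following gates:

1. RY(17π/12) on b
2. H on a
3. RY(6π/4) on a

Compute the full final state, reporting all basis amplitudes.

The final amplitudes are -sqrt(2 - sqrt(2))/4 + sqrt(3*sqrt(2) + 6)/4 on |00>, -sqrt(sqrt(2) + 2)/4 - sqrt(6 - 3*sqrt(2))/4 on |01>, 0 on |10>, 0 on |11>.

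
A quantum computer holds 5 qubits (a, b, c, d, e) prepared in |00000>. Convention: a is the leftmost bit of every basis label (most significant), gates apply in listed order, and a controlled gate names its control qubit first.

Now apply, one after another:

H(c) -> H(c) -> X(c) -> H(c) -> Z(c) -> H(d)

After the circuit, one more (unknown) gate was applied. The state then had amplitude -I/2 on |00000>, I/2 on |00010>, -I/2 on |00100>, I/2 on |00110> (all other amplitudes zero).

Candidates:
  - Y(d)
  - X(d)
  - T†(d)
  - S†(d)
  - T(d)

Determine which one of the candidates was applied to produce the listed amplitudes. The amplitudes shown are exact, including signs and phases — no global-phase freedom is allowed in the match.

The applied gate was Y(d). Key observation: steps 2-5 multiply out to the identity, so the circuit reduces to the remaining gates.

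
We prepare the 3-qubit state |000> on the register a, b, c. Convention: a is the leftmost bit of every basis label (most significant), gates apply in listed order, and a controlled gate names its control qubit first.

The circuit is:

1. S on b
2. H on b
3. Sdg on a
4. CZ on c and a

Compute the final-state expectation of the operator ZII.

The observable ZII averages to 1.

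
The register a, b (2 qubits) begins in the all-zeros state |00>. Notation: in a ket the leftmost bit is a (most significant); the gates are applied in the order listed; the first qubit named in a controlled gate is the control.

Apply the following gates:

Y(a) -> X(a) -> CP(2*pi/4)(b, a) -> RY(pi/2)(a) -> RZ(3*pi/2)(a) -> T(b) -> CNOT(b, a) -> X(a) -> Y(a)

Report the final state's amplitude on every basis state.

The final amplitudes are -sqrt(2)*exp(I*pi/4)/2 on |00>, 0 on |01>, -sqrt(2)*exp(3*I*pi/4)/2 on |10>, 0 on |11>.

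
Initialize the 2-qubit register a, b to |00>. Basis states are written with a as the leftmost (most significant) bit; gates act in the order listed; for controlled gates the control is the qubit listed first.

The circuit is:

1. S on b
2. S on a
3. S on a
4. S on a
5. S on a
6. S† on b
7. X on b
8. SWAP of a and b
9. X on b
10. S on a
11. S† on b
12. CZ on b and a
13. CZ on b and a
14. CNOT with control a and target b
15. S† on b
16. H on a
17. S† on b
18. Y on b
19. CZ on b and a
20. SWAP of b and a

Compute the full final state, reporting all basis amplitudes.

The resulting statevector has amplitude 0 on |00>, 0 on |01>, sqrt(2)*I/2 on |10>, sqrt(2)*I/2 on |11>. Key observation: gates 2-5 undo each other exactly, leaving only the rest of the circuit to track.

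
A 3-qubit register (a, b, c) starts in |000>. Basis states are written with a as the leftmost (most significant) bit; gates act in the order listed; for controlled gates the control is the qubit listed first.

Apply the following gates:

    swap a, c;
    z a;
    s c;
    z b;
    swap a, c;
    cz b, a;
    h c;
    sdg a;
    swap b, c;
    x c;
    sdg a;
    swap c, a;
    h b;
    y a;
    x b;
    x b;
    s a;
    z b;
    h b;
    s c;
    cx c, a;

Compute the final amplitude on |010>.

The final state's coefficient on |010> equals -sqrt(2)*I/2.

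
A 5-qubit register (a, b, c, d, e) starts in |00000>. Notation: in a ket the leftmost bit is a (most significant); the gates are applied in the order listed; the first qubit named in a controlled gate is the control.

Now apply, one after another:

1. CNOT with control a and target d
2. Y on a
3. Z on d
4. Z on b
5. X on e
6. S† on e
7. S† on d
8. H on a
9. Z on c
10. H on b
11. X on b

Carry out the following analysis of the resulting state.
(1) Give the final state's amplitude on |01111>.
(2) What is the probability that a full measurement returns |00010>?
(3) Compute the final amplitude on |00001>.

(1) The amplitude on |01111> is 0.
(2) A full measurement returns |00010> with probability 0.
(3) |00001> carries amplitude 1/2 in the final state.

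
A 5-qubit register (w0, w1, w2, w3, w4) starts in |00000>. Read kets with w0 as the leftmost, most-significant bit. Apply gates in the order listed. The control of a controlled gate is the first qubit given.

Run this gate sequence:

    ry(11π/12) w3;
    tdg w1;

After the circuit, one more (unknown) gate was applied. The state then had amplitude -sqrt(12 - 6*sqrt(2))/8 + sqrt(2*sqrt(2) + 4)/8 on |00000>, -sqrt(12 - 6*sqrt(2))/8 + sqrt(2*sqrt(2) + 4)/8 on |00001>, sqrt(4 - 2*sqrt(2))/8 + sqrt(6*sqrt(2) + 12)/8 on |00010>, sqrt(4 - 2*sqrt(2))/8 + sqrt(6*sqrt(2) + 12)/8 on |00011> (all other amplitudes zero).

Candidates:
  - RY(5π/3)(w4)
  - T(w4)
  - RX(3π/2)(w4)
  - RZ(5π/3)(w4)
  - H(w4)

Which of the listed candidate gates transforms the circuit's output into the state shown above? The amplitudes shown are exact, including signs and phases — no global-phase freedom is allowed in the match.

The applied gate was H(w4).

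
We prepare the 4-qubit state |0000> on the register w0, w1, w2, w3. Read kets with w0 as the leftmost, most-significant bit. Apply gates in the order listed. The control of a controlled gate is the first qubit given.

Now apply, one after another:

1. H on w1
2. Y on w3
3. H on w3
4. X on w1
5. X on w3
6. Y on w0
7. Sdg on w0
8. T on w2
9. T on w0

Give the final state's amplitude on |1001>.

The final state's coefficient on |1001> equals exp(3*I*pi/4)/2.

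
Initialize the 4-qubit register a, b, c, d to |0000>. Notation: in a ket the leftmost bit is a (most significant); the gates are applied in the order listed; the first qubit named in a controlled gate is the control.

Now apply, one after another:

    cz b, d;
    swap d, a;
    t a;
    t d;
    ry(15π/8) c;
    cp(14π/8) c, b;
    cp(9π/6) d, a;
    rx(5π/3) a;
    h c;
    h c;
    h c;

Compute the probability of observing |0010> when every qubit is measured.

A full measurement returns |0010> with probability 3*sqrt(2 - sqrt(2))/16 + 3/8. Key observation: steps 9-10 multiply out to the identity, so the circuit reduces to the remaining gates.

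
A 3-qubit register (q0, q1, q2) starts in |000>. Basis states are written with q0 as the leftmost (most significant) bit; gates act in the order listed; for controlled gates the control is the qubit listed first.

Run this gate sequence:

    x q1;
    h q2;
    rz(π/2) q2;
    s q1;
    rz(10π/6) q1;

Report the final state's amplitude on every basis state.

The final amplitudes are -sqrt(2)*exp(I*pi/12)/2 on |010>, -sqrt(2)*exp(7*I*pi/12)/2 on |011>, and 0 on every other basis state.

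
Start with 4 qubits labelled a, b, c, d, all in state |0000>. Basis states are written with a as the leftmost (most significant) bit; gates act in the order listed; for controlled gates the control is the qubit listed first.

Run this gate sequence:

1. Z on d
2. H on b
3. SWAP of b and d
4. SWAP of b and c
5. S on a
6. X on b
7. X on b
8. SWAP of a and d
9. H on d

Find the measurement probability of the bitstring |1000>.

Outcome |1000> occurs with probability 1/4. Key observation: the block from step 6 through step 7 cancels to the identity and can be dropped.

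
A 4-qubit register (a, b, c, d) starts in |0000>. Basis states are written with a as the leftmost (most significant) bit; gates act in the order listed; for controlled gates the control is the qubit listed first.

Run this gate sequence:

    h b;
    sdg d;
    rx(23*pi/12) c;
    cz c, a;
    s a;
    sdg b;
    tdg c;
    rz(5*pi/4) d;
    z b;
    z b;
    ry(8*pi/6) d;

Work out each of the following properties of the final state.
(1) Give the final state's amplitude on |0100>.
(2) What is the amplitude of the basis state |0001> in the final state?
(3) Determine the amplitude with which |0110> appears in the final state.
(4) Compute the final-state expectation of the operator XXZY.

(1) |0100> carries amplitude (sqrt(4 - 2*sqrt(2))/16 + sqrt(6*sqrt(2) + 12)/16)*exp(7*I*pi/8) in the final state.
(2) The final state's coefficient on |0001> equals (sqrt(12 - 6*sqrt(2))/16 + 3*sqrt(2*sqrt(2) + 4)/16)*exp(3*I*pi/8).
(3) The final state's coefficient on |0110> equals (-sqrt(2*sqrt(2) + 4)/16 + sqrt(12 - 6*sqrt(2))/16)*exp(I*pi/8).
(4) In the final state, XXZY has expectation 0.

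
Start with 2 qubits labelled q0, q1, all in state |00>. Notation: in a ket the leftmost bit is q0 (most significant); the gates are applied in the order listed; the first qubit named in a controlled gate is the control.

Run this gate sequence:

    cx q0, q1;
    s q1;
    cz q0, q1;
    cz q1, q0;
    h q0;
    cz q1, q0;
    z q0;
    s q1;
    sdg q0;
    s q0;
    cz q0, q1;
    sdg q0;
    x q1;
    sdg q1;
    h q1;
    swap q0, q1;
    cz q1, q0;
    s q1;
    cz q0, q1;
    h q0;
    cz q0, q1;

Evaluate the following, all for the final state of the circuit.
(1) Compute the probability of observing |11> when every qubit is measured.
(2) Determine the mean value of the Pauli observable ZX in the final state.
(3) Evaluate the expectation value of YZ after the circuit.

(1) The probability of measuring |11> is 1/2.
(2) The observable ZX averages to -1.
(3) The observable YZ averages to 0.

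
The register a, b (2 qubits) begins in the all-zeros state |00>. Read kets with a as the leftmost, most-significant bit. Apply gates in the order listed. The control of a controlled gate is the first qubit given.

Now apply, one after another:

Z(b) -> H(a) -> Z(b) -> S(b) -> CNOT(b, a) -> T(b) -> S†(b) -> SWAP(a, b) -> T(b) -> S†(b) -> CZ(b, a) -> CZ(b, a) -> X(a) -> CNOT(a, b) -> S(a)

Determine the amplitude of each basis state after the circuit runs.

After the circuit, the state carries amplitude 0 on |00>, 0 on |01>, sqrt(2)*exp(I*pi/4)/2 on |10>, sqrt(2)*I/2 on |11>. Key observation: the block from step 11 through step 12 cancels to the identity and can be dropped.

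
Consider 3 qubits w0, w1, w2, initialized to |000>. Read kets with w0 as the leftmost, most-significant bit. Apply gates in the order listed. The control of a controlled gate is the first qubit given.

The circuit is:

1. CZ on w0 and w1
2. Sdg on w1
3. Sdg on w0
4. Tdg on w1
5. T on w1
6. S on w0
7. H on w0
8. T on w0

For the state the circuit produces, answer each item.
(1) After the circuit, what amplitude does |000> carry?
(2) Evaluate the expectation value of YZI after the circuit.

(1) |000> carries amplitude sqrt(2)/2 in the final state. Key observation: steps 3-6 multiply out to the identity, so the circuit reduces to the remaining gates.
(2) The observable YZI averages to sqrt(2)/2.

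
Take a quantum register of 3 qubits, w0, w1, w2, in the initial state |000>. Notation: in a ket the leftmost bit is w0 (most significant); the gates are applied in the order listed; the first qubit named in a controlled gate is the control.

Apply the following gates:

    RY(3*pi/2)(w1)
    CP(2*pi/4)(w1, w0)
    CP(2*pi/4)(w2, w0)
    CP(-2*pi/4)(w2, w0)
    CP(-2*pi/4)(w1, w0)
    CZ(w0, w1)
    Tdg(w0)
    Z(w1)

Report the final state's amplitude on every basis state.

After the circuit, the state carries amplitude -sqrt(2)/2 on |000>, -sqrt(2)/2 on |010>, and 0 on every other basis state. Key observation: gates 2-5 undo each other exactly, leaving only the rest of the circuit to track.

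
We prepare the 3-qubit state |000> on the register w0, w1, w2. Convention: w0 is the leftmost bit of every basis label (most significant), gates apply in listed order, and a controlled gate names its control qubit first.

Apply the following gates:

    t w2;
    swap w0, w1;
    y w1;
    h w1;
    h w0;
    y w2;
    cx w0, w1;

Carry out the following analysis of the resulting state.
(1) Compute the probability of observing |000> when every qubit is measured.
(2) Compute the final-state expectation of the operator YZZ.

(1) The probability of measuring |000> is 0.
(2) The expectation value of YZZ is 0.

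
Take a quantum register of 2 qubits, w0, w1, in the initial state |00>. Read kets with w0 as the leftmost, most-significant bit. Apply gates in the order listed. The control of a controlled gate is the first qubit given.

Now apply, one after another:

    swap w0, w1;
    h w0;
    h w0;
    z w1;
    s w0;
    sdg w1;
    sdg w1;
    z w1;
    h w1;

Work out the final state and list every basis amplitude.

After the circuit, the state carries amplitude sqrt(2)/2 on |00>, sqrt(2)/2 on |01>, 0 on |10>, 0 on |11>. Key observation: steps 2-3 multiply out to the identity, so the circuit reduces to the remaining gates.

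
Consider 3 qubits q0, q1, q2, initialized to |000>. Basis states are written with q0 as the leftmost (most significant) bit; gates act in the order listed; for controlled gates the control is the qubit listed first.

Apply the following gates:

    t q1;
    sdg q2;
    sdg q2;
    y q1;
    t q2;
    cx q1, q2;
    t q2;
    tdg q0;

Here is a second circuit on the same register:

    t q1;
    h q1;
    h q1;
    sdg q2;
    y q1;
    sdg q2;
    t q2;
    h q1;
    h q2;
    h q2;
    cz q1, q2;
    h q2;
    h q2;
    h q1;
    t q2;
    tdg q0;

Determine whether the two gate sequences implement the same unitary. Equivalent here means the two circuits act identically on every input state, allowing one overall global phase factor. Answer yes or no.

No, they are not equivalent — no single phase factor reconciles the two unitaries.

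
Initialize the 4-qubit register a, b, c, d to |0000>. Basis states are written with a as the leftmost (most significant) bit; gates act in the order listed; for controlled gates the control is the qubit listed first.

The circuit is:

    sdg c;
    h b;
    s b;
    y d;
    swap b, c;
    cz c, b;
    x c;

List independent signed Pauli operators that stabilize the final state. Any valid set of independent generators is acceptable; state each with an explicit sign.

The stabilizer group can be generated by -IIYI, +ZIII, +IZII, -IIIZ, among other valid generating sets.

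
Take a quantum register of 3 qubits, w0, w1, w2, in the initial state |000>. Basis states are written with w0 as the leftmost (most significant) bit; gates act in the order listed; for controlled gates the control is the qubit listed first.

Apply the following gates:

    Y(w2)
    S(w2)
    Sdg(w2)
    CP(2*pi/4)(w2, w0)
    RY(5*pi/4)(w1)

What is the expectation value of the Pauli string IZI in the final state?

The expectation value of IZI is -sqrt(2)/2. Key observation: steps 2-3 multiply out to the identity, so the circuit reduces to the remaining gates.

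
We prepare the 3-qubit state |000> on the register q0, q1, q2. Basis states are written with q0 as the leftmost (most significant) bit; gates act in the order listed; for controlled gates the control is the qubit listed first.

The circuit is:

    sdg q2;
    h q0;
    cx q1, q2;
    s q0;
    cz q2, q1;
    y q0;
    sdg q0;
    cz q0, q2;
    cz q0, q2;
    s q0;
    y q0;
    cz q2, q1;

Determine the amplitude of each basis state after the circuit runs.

The resulting statevector has amplitude sqrt(2)/2 on |000>, sqrt(2)*I/2 on |100>, and 0 on every other basis state. Key observation: the block from step 5 through step 12 cancels to the identity and can be dropped.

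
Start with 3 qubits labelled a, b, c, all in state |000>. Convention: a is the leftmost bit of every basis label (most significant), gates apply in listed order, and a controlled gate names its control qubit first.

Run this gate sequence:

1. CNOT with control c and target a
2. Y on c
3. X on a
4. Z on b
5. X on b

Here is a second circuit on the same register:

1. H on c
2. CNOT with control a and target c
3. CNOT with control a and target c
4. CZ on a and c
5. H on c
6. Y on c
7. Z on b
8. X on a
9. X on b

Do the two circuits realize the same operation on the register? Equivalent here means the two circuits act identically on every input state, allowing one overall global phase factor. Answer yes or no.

No — the two circuits implement different unitaries, even allowing a global phase.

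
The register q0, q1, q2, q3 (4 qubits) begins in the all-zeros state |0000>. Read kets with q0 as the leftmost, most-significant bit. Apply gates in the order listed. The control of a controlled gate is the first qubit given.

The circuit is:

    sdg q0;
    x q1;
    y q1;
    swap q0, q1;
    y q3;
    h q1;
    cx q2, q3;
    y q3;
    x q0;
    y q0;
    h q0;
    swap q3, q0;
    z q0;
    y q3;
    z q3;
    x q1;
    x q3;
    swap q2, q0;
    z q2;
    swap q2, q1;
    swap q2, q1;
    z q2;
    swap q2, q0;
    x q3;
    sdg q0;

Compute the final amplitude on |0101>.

|0101> carries amplitude I/2 in the final state.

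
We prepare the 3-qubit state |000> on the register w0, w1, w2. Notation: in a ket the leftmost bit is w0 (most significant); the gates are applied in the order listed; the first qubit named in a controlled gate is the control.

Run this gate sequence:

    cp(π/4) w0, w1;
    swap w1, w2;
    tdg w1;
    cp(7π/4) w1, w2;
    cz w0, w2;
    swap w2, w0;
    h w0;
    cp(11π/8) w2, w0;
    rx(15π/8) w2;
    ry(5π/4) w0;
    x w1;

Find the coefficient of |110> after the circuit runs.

|110> carries amplitude sqrt(2)*(-sqrt(sqrt(2) + 2) + sqrt(2 - sqrt(2)))*cos(pi/16)/4 in the final state.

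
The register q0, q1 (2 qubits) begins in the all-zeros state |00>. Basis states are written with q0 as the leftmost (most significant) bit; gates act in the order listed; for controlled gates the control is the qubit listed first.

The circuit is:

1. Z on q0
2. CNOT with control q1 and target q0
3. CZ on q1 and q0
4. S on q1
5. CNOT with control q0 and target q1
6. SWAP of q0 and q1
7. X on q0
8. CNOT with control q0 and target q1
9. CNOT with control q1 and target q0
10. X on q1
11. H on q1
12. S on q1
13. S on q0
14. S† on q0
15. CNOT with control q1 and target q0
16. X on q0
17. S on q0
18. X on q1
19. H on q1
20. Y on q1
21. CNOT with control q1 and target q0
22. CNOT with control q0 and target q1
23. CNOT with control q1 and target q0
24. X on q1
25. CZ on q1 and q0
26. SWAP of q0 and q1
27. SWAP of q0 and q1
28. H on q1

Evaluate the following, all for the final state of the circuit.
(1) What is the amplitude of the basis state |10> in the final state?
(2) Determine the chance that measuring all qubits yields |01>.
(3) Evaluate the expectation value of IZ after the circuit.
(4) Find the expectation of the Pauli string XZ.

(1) The final state's coefficient on |10> equals 0. Key observation: steps 13-14 multiply out to the identity, so the circuit reduces to the remaining gates.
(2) The probability of measuring |01> is 1/2.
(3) In the final state, IZ has expectation -1.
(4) The observable XZ averages to -1.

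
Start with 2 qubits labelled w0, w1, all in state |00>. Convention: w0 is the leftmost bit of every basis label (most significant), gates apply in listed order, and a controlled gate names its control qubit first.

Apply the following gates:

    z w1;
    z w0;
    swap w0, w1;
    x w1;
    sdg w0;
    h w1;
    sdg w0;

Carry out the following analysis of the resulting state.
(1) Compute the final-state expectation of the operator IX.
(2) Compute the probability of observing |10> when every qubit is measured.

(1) The expectation value of IX is -1.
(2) A full measurement returns |10> with probability 0.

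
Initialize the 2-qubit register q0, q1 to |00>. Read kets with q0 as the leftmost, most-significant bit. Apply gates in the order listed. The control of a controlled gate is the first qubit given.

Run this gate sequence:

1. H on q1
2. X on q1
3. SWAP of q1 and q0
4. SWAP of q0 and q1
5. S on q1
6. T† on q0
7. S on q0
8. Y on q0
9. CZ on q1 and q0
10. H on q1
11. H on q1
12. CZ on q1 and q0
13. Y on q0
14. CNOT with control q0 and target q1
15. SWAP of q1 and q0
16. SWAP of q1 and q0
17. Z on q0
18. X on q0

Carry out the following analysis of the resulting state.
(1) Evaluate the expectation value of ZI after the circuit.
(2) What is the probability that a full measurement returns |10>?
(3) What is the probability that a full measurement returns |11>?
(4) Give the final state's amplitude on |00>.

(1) In the final state, ZI has expectation -1. Key observation: gates 8-13 undo each other exactly, leaving only the rest of the circuit to track.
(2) A full measurement returns |10> with probability 1/2.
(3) A full measurement returns |11> with probability 1/2.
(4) The final state's coefficient on |00> equals 0.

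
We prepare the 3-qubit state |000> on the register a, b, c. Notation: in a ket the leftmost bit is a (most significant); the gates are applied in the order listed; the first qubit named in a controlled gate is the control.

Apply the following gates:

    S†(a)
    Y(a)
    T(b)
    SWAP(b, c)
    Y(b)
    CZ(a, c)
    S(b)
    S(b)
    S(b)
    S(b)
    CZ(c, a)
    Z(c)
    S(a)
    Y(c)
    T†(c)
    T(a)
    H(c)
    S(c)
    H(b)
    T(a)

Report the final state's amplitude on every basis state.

After the circuit, the state carries amplitude 0 on |000>, 0 on |001>, 0 on |010>, 0 on |011>, exp(I*pi/4)/2 on |100>, -exp(3*I*pi/4)/2 on |101>, -exp(I*pi/4)/2 on |110>, exp(3*I*pi/4)/2 on |111>. Key observation: gates 7-10 undo each other exactly, leaving only the rest of the circuit to track.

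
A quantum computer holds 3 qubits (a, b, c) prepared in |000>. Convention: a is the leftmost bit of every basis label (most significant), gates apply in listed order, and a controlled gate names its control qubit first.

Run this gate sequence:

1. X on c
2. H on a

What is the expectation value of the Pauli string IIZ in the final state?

The observable IIZ averages to -1.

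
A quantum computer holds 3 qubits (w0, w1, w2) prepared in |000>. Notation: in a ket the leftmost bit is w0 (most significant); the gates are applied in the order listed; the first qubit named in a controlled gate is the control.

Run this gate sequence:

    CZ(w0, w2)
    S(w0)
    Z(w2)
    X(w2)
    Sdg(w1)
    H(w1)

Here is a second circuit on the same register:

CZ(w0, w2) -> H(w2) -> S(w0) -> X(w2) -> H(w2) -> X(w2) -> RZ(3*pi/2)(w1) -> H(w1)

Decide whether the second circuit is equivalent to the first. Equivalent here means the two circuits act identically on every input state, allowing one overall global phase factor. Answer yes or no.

Yes: on every input state the two circuits agree up to one overall phase factor.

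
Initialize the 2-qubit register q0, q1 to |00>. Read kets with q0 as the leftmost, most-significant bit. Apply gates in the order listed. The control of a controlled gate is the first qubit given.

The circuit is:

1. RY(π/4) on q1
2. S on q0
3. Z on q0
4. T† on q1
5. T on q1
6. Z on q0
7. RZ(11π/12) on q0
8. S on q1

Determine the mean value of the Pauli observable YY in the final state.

The observable YY averages to 0. Key observation: gates 3-6 undo each other exactly, leaving only the rest of the circuit to track.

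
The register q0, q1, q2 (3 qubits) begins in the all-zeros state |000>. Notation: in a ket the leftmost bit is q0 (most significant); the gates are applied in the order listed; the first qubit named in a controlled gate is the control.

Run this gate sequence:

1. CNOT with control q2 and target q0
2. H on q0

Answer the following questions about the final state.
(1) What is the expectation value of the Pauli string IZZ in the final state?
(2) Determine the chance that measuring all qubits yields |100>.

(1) The expectation value of IZZ is 1.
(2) Outcome |100> occurs with probability 1/2.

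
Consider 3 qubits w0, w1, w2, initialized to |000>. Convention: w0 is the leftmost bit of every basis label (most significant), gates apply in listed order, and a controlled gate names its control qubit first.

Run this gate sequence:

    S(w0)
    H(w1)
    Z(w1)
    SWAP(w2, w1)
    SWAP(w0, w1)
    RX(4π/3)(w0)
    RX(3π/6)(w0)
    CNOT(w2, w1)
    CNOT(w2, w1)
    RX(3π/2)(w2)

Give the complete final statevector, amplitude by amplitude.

The final amplitudes are (1 - I)*(sqrt(2) + sqrt(6))/8 on |000>, -(1 - I)*(sqrt(2) + sqrt(6))/8 on |001>, 0 on |010>, 0 on |011>, I*(1 - I)*(-sqrt(2) + sqrt(6))/8 on |100>, I*(1 - I)*(-sqrt(6) + sqrt(2))/8 on |101>, 0 on |110>, 0 on |111>.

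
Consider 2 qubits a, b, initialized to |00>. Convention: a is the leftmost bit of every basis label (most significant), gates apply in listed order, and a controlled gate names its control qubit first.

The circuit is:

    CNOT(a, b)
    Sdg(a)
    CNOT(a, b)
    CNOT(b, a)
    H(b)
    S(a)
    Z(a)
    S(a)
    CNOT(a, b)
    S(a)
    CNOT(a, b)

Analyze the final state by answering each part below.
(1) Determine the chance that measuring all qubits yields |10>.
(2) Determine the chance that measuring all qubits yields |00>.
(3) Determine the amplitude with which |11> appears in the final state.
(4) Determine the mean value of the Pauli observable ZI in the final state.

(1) Outcome |10> occurs with probability 0.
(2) Outcome |00> occurs with probability 1/2.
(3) The final state's coefficient on |11> equals 0.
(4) The observable ZI averages to 1.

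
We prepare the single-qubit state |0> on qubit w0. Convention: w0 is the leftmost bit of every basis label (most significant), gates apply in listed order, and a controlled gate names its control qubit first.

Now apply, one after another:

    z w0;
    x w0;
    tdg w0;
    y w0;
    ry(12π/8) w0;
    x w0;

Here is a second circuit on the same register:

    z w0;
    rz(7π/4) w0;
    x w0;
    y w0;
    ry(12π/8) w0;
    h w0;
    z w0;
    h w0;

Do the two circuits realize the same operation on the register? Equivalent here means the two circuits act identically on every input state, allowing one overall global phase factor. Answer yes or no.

No: there is an input state on which the two circuits produce genuinely different outputs (not merely differing by a phase).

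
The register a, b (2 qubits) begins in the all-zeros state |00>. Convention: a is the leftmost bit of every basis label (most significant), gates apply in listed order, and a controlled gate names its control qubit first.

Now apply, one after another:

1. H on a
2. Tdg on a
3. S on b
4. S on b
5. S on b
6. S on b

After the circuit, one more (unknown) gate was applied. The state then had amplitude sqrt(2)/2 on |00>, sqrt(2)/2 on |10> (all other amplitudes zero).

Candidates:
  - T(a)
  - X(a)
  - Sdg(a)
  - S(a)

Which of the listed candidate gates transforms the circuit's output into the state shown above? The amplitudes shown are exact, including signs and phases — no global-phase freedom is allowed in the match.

It was T(a) that produced the state shown.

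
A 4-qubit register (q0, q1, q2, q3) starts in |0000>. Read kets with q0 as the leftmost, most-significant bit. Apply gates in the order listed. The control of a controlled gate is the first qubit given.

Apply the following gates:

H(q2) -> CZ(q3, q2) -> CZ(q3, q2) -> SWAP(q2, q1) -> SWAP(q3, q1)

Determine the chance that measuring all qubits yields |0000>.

Outcome |0000> occurs with probability 1/2.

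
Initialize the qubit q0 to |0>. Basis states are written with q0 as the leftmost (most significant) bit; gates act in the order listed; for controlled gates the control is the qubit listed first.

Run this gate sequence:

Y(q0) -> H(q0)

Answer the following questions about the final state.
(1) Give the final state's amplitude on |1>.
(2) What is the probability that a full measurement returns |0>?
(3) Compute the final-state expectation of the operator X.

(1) The amplitude on |1> is -sqrt(2)*I/2.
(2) The probability of measuring |0> is 1/2.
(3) The observable X averages to -1.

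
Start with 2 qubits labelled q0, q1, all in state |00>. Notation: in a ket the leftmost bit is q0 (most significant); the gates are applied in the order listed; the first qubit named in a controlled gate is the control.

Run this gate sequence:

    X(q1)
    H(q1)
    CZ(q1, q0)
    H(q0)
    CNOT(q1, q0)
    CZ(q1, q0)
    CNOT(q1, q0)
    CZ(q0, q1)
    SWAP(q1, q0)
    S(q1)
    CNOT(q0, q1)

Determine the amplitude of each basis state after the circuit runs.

The resulting statevector has amplitude 1/2 on |00>, I/2 on |01>, I/2 on |10>, 1/2 on |11>.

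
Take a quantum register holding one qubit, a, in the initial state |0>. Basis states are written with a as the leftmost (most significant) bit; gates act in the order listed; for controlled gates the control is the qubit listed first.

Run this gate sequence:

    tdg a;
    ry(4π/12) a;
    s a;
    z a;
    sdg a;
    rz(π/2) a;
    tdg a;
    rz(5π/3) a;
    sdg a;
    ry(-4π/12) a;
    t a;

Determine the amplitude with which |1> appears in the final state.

The final state's coefficient on |1> equals sqrt(3)*(-exp(7*I*pi/12) + exp(I*pi/6))/4.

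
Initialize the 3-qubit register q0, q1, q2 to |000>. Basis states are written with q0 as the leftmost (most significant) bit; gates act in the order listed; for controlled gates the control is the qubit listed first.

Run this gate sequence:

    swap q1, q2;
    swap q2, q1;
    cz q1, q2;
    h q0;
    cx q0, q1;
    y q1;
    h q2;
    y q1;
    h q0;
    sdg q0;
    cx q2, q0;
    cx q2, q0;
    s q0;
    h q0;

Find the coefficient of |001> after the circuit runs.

The final state's coefficient on |001> equals 1/2. Key observation: the block from step 10 through step 13 cancels to the identity and can be dropped.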